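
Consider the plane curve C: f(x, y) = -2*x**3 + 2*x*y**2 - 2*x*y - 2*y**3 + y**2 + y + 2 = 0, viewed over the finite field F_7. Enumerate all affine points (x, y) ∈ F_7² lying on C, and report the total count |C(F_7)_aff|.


Affine F_7-points: {(1, 0), (1, 1), (1, 4), (2, 0), (2, 1), (2, 5), (4, 0), (4, 1), (5, 2)}; count = 9.

For each of the 49 pairs (x, y) ∈ F_7², evaluate f(x, y) mod 7. Record the zeros.
  x = 0: [0↦2, 1↦2, 2↦6, 3↦2, 4↦6, 5↦6, 6↦4]  zeros at y ∈ ∅
  x = 1: [0↦0, 1↦0, 2↦1, 3↦5, 4↦0, 5↦2, 6↦6]  zeros at y ∈ {0, 1, 4}
  x = 2: [0↦0, 1↦0, 2↦5, 3↦3, 4↦3, 5↦0, 6↦3]  zeros at y ∈ {0, 1, 5}
  x = 3: [0↦4, 1↦4, 2↦6, 3↦5, 4↦3, 5↦2, 6↦4]  zeros at y ∈ ∅
  x = 4: [0↦0, 1↦0, 2↦6, 3↦6, 4↦2, 5↦3, 6↦4]  zeros at y ∈ {0, 1}
  x = 5: [0↦4, 1↦4, 2↦0, 3↦1, 4↦2, 5↦5, 6↦5]  zeros at y ∈ {2}
  x = 6: [0↦4, 1↦4, 2↦4, 3↦6, 4↦5, 5↦3, 6↦2]  zeros at y ∈ ∅
Collecting zeros: affine points = {(1, 0), (1, 1), (1, 4), (2, 0), (2, 1), (2, 5), (4, 0), (4, 1), (5, 2)}.
Total count |C(F_7)_aff| = 9.


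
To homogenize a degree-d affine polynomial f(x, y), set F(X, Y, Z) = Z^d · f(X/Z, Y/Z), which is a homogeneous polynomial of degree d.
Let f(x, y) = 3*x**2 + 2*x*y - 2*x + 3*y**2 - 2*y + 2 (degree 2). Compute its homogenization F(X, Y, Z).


F(X, Y, Z) = 3*X**2 + 2*X*Y - 2*X*Z + 3*Y**2 - 2*Y*Z + 2*Z**2

deg(f) = 2.
Substitute x = X/Z, y = Y/Z into f, then multiply by Z^2.
  monomial 3·x^2·y^0 ↦ 3·X^2·Y^0·Z^0.
  monomial 2·x^1·y^1 ↦ 2·X^1·Y^1·Z^0.
  monomial -2·x^1·y^0 ↦ -2·X^1·Y^0·Z^1.
  monomial 3·x^0·y^2 ↦ 3·X^0·Y^2·Z^0.
  monomial -2·x^0·y^1 ↦ -2·X^0·Y^1·Z^1.
  monomial 2·x^0·y^0 ↦ 2·X^0·Y^0·Z^2.
Collecting: F(X, Y, Z) = 3*X**2 + 2*X*Y - 2*X*Z + 3*Y**2 - 2*Y*Z + 2*Z**2.


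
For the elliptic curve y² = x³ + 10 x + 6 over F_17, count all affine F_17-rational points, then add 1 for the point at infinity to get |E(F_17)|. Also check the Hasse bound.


Affine points = {(1, 0), (2, 0), (4, 5), (4, 12), (9, 3), (9, 14), (10, 1), (10, 16), (11, 6), (11, 11), (12, 1), (12, 16), (13, 2), (13, 15), (14, 0)}; affine count = 15; |E(F_17)| = 16.

Discriminant check: Δ ∝ 4a³ + 27b² = 4·10³ + 27·6² = 4·1000 + 27·36 ≡ 8 (mod 17). Nonzero ⇒ E is nonsingular.
For each x ∈ F_17, compute rhs = x³ + 10·x + 6 mod 17, then count y ∈ F_17 with y² ≡ rhs.
  x = 0: rhs = 6, matching y values: none (0 points).
  x = 1: rhs = 0, matching y values: 0 (1 points).
  x = 2: rhs = 0, matching y values: 0 (1 points).
  x = 3: rhs = 12, matching y values: none (0 points).
  x = 4: rhs = 8, matching y values: 5, 12 (2 points).
  x = 5: rhs = 11, matching y values: none (0 points).
  x = 6: rhs = 10, matching y values: none (0 points).
  x = 7: rhs = 11, matching y values: none (0 points).
  x = 8: rhs = 3, matching y values: none (0 points).
  x = 9: rhs = 9, matching y values: 3, 14 (2 points).
  x = 10: rhs = 1, matching y values: 1, 16 (2 points).
  x = 11: rhs = 2, matching y values: 6, 11 (2 points).
  x = 12: rhs = 1, matching y values: 1, 16 (2 points).
  x = 13: rhs = 4, matching y values: 2, 15 (2 points).
  x = 14: rhs = 0, matching y values: 0 (1 points).
  x = 15: rhs = 12, matching y values: none (0 points).
  x = 16: rhs = 12, matching y values: none (0 points).
Total affine count: 15.
Full point count |E(F_17)| = 15 + 1 = 16.
Hasse bound: |16 − (17+1)| = |-2| = 2 ≤ 2√17 ≈ 8.2462 ✓.


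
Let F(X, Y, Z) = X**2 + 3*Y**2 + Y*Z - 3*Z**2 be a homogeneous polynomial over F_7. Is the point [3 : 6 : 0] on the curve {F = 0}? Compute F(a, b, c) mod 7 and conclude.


F(3,6,0) ≡ 5 (mod 7); P is NOT on the curve.

Evaluate F(3, 6, 0) term-by-term (mod 7).
  X**2 ↦ 1·9·1·1 = 9
  3*Y**2 ↦ 3·1·36·1 = 108
  Y*Z ↦ 1·1·6·0 = 0
  -3*Z**2 ↦ -3·1·1·0 = 0
Sum: F(3, 6, 0) = (9) + (108) + (0) + (0) = 117.
Reducing mod 7: 117 ≡ 5 (mod 7).
Since F(a, b, c) ≡ 5 ≠ 0 (mod 7), P does NOT lie on the curve.


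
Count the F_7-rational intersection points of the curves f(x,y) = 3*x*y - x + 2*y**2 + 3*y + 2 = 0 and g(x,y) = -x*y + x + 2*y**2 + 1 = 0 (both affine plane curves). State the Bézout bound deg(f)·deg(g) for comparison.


Common zeros: {(2, 6), (6, 3)}; count = 2; Bézout bound = 4.

deg(f) = 2, deg(g) = 2, so Bézout bound = 4.
Scan x ∈ F_7. For each x, list the y ∈ F_7 with f(x, y) ≡ 0 and those with g(x, y) ≡ 0 (mod 7); the common zeros in that column are the intersection.
  x = 0: f ≡ 0 at y ∈ {1}; g ≡ 0 at y ∈ ∅; common: ∅.
  x = 1: f ≡ 0 at y ∈ {2}; g ≡ 0 at y ∈ ∅; common: ∅.
  x = 2: f ≡ 0 at y ∈ {0, 6}; g ≡ 0 at y ∈ {2, 6}; common: {6}.
  x = 3: f ≡ 0 at y ∈ ∅; g ≡ 0 at y ∈ ∅; common: ∅.
  x = 4: f ≡ 0 at y ∈ ∅; g ≡ 0 at y ∈ {4, 5}; common: ∅.
  x = 5: f ≡ 0 at y ∈ ∅; g ≡ 0 at y ∈ ∅; common: ∅.
  x = 6: f ≡ 0 at y ∈ {3, 4}; g ≡ 0 at y ∈ {0, 3}; common: {3}.
Collecting: common zeros = {(2, 6), (6, 3)}, so the count is 2.
Comparison with the Bézout bound: 2 ≤ 4 = deg(f)·deg(g), as expected for curves with no common component (the affine F_7-count falls short of the bound because intersections may lie at infinity, over extension fields, or carry multiplicity).


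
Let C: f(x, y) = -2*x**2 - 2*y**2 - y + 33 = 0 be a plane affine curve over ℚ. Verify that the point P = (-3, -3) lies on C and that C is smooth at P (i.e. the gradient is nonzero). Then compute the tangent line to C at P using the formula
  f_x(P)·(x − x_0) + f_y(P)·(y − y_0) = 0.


Tangent line at P: 12*x + 11*y + 69 = 0.

Step 1: f(-3, -3) = 0, so P lies on C.
Step 2: partial derivatives
  f_x(x, y) = -4*x, f_y(x, y) = -4*y - 1.
  f_x(P) = 12, f_y(P) = 11 (gradient nonzero, so P is smooth).
Step 3: tangent line at P: 12·(x − -3) + 11·(y − -3) = 0.
Expanding: 12*x + 11*y + 69 = 0.


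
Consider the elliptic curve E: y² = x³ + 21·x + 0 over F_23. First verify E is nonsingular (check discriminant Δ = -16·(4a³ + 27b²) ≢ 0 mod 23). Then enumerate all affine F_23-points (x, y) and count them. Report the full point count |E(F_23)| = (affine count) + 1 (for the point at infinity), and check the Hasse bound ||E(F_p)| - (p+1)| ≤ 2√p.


Affine points = {(0, 0), (2, 2), (2, 21), (5, 0), (8, 6), (8, 17), (12, 5), (12, 18), (13, 3), (13, 20), (14, 5), (14, 18), (16, 4), (16, 19), (17, 7), (17, 16), (18, 0), (19, 6), (19, 17), (20, 5), (20, 18), (22, 1), (22, 22)}; affine count = 23; |E(F_23)| = 24.

Discriminant check: Δ ∝ 4a³ + 27b² = 4·21³ + 27·0² = 4·9261 + 27·0 ≡ 14 (mod 23). Nonzero ⇒ E is nonsingular.
For each x ∈ F_23, compute rhs = x³ + 21·x + 0 mod 23, then count y ∈ F_23 with y² ≡ rhs.
  x = 0: rhs = 0, matching y values: 0 (1 points).
  x = 1: rhs = 22, matching y values: none (0 points).
  x = 2: rhs = 4, matching y values: 2, 21 (2 points).
  x = 3: rhs = 21, matching y values: none (0 points).
  x = 4: rhs = 10, matching y values: none (0 points).
  x = 5: rhs = 0, matching y values: 0 (1 points).
  x = 6: rhs = 20, matching y values: none (0 points).
  x = 7: rhs = 7, matching y values: none (0 points).
  x = 8: rhs = 13, matching y values: 6, 17 (2 points).
  x = 9: rhs = 21, matching y values: none (0 points).
  x = 10: rhs = 14, matching y values: none (0 points).
  x = 11: rhs = 21, matching y values: none (0 points).
  x = 12: rhs = 2, matching y values: 5, 18 (2 points).
  x = 13: rhs = 9, matching y values: 3, 20 (2 points).
  x = 14: rhs = 2, matching y values: 5, 18 (2 points).
  x = 15: rhs = 10, matching y values: none (0 points).
  x = 16: rhs = 16, matching y values: 4, 19 (2 points).
  x = 17: rhs = 3, matching y values: 7, 16 (2 points).
  x = 18: rhs = 0, matching y values: 0 (1 points).
  x = 19: rhs = 13, matching y values: 6, 17 (2 points).
  x = 20: rhs = 2, matching y values: 5, 18 (2 points).
  x = 21: rhs = 19, matching y values: none (0 points).
  x = 22: rhs = 1, matching y values: 1, 22 (2 points).
Total affine count: 23.
Full point count |E(F_23)| = 23 + 1 = 24.
Hasse bound: |24 − (23+1)| = |0| = 0 ≤ 2√23 ≈ 9.5917 ✓.


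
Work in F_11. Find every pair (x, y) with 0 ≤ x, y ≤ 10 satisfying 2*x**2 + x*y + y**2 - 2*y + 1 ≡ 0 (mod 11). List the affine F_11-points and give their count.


Affine F_11-points: {(0, 1), (1, 6), (4, 0), (4, 9), (5, 1), (5, 7), (7, 0), (7, 6), (8, 7), (8, 9)}; count = 10.

For each of the 121 pairs (x, y) ∈ F_11², evaluate f(x, y) mod 11. Record the zeros.
  x = 0: [0↦1, 1↦0, 2↦1, 3↦4, 4↦9, 5↦5, 6↦3, 7↦3, 8↦5, 9↦9, 10↦4]  zeros at y ∈ {1}
  x = 1: [0↦3, 1↦3, 2↦5, 3↦9, 4↦4, 5↦1, 6↦0, 7↦1, 8↦4, 9↦9, 10↦5]  zeros at y ∈ {6}
  x = 2: [0↦9, 1↦10, 2↦2, 3↦7, 4↦3, 5↦1, 6↦1, 7↦3, 8↦7, 9↦2, 10↦10]  zeros at y ∈ ∅
  x = 3: [0↦8, 1↦10, 2↦3, 3↦9, 4↦6, 5↦5, 6↦6, 7↦9, 8↦3, 9↦10, 10↦8]  zeros at y ∈ ∅
  x = 4: [0↦0, 1↦3, 2↦8, 3↦4, 4↦2, 5↦2, 6↦4, 7↦8, 8↦3, 9↦0, 10↦10]  zeros at y ∈ {0, 9}
  x = 5: [0↦7, 1↦0, 2↦6, 3↦3, 4↦2, 5↦3, 6↦6, 7↦0, 8↦7, 9↦5, 10↦5]  zeros at y ∈ {1, 7}
  x = 6: [0↦7, 1↦1, 2↦8, 3↦6, 4↦6, 5↦8, 6↦1, 7↦7, 8↦4, 9↦3, 10↦4]  zeros at y ∈ ∅
  x = 7: [0↦0, 1↦6, 2↦3, 3↦2, 4↦3, 5↦6, 6↦0, 7↦7, 8↦5, 9↦5, 10↦7]  zeros at y ∈ {0, 6}
  x = 8: [0↦8, 1↦4, 2↦2, 3↦2, 4↦4, 5↦8, 6↦3, 7↦0, 8↦10, 9↦0, 10↦3]  zeros at y ∈ {7, 9}
  x = 9: [0↦9, 1↦6, 2↦5, 3↦6, 4↦9, 5↦3, 6↦10, 7↦8, 8↦8, 9↦10, 10↦3]  zeros at y ∈ ∅
  x = 10: [0↦3, 1↦1, 2↦1, 3↦3, 4↦7, 5↦2, 6↦10, 7↦9, 8↦10, 9↦2, 10↦7]  zeros at y ∈ ∅
Collecting zeros: affine points = {(0, 1), (1, 6), (4, 0), (4, 9), (5, 1), (5, 7), (7, 0), (7, 6), (8, 7), (8, 9)}.
Total count |C(F_11)_aff| = 10.


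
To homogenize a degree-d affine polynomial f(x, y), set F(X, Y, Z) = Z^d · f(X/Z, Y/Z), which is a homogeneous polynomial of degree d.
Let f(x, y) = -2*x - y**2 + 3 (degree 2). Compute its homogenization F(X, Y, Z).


F(X, Y, Z) = -2*X*Z - Y**2 + 3*Z**2

deg(f) = 2.
Substitute x = X/Z, y = Y/Z into f, then multiply by Z^2.
  monomial -2·x^1·y^0 ↦ -2·X^1·Y^0·Z^1.
  monomial -1·x^0·y^2 ↦ -1·X^0·Y^2·Z^0.
  monomial 3·x^0·y^0 ↦ 3·X^0·Y^0·Z^2.
Collecting: F(X, Y, Z) = -2*X*Z - Y**2 + 3*Z**2.


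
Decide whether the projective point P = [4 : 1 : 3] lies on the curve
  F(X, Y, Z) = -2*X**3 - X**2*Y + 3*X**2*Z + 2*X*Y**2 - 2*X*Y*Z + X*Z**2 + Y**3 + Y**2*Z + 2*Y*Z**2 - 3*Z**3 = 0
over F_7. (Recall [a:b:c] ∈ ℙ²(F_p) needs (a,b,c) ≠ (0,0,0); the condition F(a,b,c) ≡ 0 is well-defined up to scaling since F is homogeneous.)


F(4,1,3) ≡ 3 (mod 7); P is NOT on the curve.

Evaluate F(4, 1, 3) term-by-term (mod 7).
  -2*X**3 ↦ -2·64·1·1 = -128
  -X**2*Y ↦ -1·16·1·1 = -16
  3*X**2*Z ↦ 3·16·1·3 = 144
  2*X*Y**2 ↦ 2·4·1·1 = 8
  -2*X*Y*Z ↦ -2·4·1·3 = -24
  X*Z**2 ↦ 1·4·1·9 = 36
  Y**3 ↦ 1·1·1·1 = 1
  Y**2*Z ↦ 1·1·1·3 = 3
  2*Y*Z**2 ↦ 2·1·1·9 = 18
  -3*Z**3 ↦ -3·1·1·27 = -81
Sum: F(4, 1, 3) = (-128) + (-16) + (144) + (8) + (-24) + (36) + (1) + (3) + (18) + (-81) = -39.
Reducing mod 7: -39 ≡ 3 (mod 7).
Since F(a, b, c) ≡ 3 ≠ 0 (mod 7), P does NOT lie on the curve.


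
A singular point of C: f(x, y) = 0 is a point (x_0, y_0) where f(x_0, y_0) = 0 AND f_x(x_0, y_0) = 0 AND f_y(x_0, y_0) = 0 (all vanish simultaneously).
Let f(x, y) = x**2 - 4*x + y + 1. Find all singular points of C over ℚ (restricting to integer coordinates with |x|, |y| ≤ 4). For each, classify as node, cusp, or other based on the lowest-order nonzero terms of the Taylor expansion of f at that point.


No singular points in the scanned grid; C is smooth there.

Compute partial derivatives:
  f_x = 2*x - 4.
  f_y = 1.
f_y = 1 is a nonzero constant, so f_y never vanishes: no point (x, y) can satisfy f = f_x = f_y = 0. In particular no (x, y) ∈ {−4, ..., 4}² is singular; the curve is smooth.


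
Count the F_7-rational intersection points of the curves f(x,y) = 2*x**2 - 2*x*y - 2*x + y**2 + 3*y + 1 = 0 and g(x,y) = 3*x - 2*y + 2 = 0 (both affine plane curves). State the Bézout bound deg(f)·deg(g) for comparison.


Common zeros: ∅; count = 0; Bézout bound = 2.

deg(f) = 2, deg(g) = 1, so Bézout bound = 2.
Scan x ∈ F_7. For each x, list the y ∈ F_7 with f(x, y) ≡ 0 and those with g(x, y) ≡ 0 (mod 7); the common zeros in that column are the intersection.
  x = 0: f ≡ 0 at y ∈ ∅; g ≡ 0 at y ∈ {1}; common: ∅.
  x = 1: f ≡ 0 at y ∈ {2, 4}; g ≡ 0 at y ∈ {6}; common: ∅.
  x = 2: f ≡ 0 at y ∈ {2, 6}; g ≡ 0 at y ∈ {4}; common: ∅.
  x = 3: f ≡ 0 at y ∈ ∅; g ≡ 0 at y ∈ {2}; common: ∅.
  x = 4: f ≡ 0 at y ∈ {1, 4}; g ≡ 0 at y ∈ {0}; common: ∅.
  x = 5: f ≡ 0 at y ∈ {1, 6}; g ≡ 0 at y ∈ {5}; common: ∅.
  x = 6: f ≡ 0 at y ∈ ∅; g ≡ 0 at y ∈ {3}; common: ∅.
Collecting: common zeros = ∅, so the count is 0.
Comparison with the Bézout bound: 0 ≤ 2 = deg(f)·deg(g), as expected for curves with no common component (the affine F_7-count falls short of the bound because intersections may lie at infinity, over extension fields, or carry multiplicity).


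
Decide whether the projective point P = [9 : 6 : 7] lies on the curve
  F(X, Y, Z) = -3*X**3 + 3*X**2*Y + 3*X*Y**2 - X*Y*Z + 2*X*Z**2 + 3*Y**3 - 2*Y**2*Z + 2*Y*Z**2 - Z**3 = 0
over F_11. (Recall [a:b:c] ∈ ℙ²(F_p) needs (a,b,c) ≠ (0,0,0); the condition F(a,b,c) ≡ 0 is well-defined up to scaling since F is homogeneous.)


F(9,6,7) ≡ 3 (mod 11); P is NOT on the curve.

Evaluate F(9, 6, 7) term-by-term (mod 11).
  -3*X**3 ↦ -3·729·1·1 = -2187
  3*X**2*Y ↦ 3·81·6·1 = 1458
  3*X*Y**2 ↦ 3·9·36·1 = 972
  -X*Y*Z ↦ -1·9·6·7 = -378
  2*X*Z**2 ↦ 2·9·1·49 = 882
  3*Y**3 ↦ 3·1·216·1 = 648
  -2*Y**2*Z ↦ -2·1·36·7 = -504
  2*Y*Z**2 ↦ 2·1·6·49 = 588
  -Z**3 ↦ -1·1·1·343 = -343
Sum: F(9, 6, 7) = (-2187) + (1458) + (972) + (-378) + (882) + (648) + (-504) + (588) + (-343) = 1136.
Reducing mod 11: 1136 ≡ 3 (mod 11).
Since F(a, b, c) ≡ 3 ≠ 0 (mod 11), P does NOT lie on the curve.


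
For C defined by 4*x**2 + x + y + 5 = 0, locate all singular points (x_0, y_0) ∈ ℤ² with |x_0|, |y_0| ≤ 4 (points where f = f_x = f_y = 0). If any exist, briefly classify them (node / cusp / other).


No singular points in the scanned grid; C is smooth there.

Compute partial derivatives:
  f_x = 8*x + 1.
  f_y = 1.
f_y = 1 is a nonzero constant, so f_y never vanishes: no point (x, y) can satisfy f = f_x = f_y = 0. In particular no (x, y) ∈ {−4, ..., 4}² is singular; the curve is smooth.


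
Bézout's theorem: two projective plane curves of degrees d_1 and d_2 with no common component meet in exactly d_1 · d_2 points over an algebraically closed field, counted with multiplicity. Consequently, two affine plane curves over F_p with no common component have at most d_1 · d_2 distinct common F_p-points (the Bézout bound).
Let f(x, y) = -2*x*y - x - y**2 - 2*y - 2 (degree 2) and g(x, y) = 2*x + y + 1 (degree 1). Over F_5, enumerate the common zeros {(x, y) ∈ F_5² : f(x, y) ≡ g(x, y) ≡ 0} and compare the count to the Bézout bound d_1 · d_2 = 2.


Common zeros: {(1, 2)}; count = 1; Bézout bound = 2.

deg(f) = 2, deg(g) = 1, so Bézout bound = 2.
Scan x ∈ F_5. For each x, list the y ∈ F_5 with f(x, y) ≡ 0 and those with g(x, y) ≡ 0 (mod 5); the common zeros in that column are the intersection.
  x = 0: f ≡ 0 at y ∈ {1, 2}; g ≡ 0 at y ∈ {4}; common: ∅.
  x = 1: f ≡ 0 at y ∈ {2, 4}; g ≡ 0 at y ∈ {2}; common: {2}.
  x = 2: f ≡ 0 at y ∈ {2}; g ≡ 0 at y ∈ {0}; common: ∅.
  x = 3: f ≡ 0 at y ∈ {0, 2}; g ≡ 0 at y ∈ {3}; common: ∅.
  x = 4: f ≡ 0 at y ∈ {2, 3}; g ≡ 0 at y ∈ {1}; common: ∅.
Collecting: common zeros = {(1, 2)}, so the count is 1.
Comparison with the Bézout bound: 1 ≤ 2 = deg(f)·deg(g), as expected for curves with no common component (the affine F_5-count falls short of the bound because intersections may lie at infinity, over extension fields, or carry multiplicity).


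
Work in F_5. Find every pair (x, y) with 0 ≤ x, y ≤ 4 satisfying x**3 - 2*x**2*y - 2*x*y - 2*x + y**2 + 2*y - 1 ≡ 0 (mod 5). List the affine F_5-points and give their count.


Affine F_5-points: {(3, 0), (3, 2), (4, 0), (4, 3)}; count = 4.

For each of the 25 pairs (x, y) ∈ F_5², evaluate f(x, y) mod 5. Record the zeros.
  x = 0: [0↦4, 1↦2, 2↦2, 3↦4, 4↦3]  zeros at y ∈ ∅
  x = 1: [0↦3, 1↦2, 2↦3, 3↦1, 4↦1]  zeros at y ∈ ∅
  x = 2: [0↦3, 1↦4, 2↦2, 3↦2, 4↦4]  zeros at y ∈ ∅
  x = 3: [0↦0, 1↦4, 2↦0, 3↦3, 4↦3]  zeros at y ∈ {0, 2}
  x = 4: [0↦0, 1↦3, 2↦3, 3↦0, 4↦4]  zeros at y ∈ {0, 3}
Collecting zeros: affine points = {(3, 0), (3, 2), (4, 0), (4, 3)}.
Total count |C(F_5)_aff| = 4.


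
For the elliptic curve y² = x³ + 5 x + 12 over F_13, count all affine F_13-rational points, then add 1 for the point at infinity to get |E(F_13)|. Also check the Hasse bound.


Affine points = {(0, 5), (0, 8), (2, 2), (2, 11), (7, 0), (10, 3), (10, 10)}; affine count = 7; |E(F_13)| = 8.

Discriminant check: Δ ∝ 4a³ + 27b² = 4·5³ + 27·12² = 4·125 + 27·144 ≡ 7 (mod 13). Nonzero ⇒ E is nonsingular.
For each x ∈ F_13, compute rhs = x³ + 5·x + 12 mod 13, then count y ∈ F_13 with y² ≡ rhs.
  x = 0: rhs = 12, matching y values: 5, 8 (2 points).
  x = 1: rhs = 5, matching y values: none (0 points).
  x = 2: rhs = 4, matching y values: 2, 11 (2 points).
  x = 3: rhs = 2, matching y values: none (0 points).
  x = 4: rhs = 5, matching y values: none (0 points).
  x = 5: rhs = 6, matching y values: none (0 points).
  x = 6: rhs = 11, matching y values: none (0 points).
  x = 7: rhs = 0, matching y values: 0 (1 points).
  x = 8: rhs = 5, matching y values: none (0 points).
  x = 9: rhs = 6, matching y values: none (0 points).
  x = 10: rhs = 9, matching y values: 3, 10 (2 points).
  x = 11: rhs = 7, matching y values: none (0 points).
  x = 12: rhs = 6, matching y values: none (0 points).
Total affine count: 7.
Full point count |E(F_13)| = 7 + 1 = 8.
Hasse bound: |8 − (13+1)| = |-6| = 6 ≤ 2√13 ≈ 7.2111 ✓.


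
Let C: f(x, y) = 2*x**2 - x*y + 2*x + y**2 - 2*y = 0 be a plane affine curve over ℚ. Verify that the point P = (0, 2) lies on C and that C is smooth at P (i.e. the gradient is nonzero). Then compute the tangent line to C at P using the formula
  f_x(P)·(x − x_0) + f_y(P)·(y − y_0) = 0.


Tangent line at P: 2*y - 4 = 0.

Step 1: f(0, 2) = 0, so P lies on C.
Step 2: partial derivatives
  f_x(x, y) = 4*x - y + 2, f_y(x, y) = -x + 2*y - 2.
  f_x(P) = 0, f_y(P) = 2 (gradient nonzero, so P is smooth).
Step 3: tangent line at P: 0·(x − 0) + 2·(y − 2) = 0.
Expanding: 2*y - 4 = 0.


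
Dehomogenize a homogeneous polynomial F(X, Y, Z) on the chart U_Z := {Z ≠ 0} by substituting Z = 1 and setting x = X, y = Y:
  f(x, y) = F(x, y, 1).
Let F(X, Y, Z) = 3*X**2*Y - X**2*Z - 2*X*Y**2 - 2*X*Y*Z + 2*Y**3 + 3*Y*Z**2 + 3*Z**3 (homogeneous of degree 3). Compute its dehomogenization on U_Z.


f(x, y) = 3*x**2*y - x**2 - 2*x*y**2 - 2*x*y + 2*y**3 + 3*y + 3

On U_Z we set Z = 1. Each monomial c·X^i·Y^j·Z^k in F becomes c·x^i·y^j·1^k = c·x^i·y^j.
Substituting Z = 1: F(X, Y, 1) = 3*x**2*y - x**2 - 2*x*y**2 - 2*x*y + 2*y**3 + 3*y + 3.
Note: deg(f) ≤ deg(F) = 3; strict inequality happens when F is divisible by Z (lost terms).


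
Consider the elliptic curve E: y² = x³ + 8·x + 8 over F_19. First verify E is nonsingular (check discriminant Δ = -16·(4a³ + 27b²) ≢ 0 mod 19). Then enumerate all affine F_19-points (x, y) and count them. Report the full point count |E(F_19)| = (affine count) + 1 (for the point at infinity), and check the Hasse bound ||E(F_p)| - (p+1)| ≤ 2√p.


Affine points = {(1, 6), (1, 13), (4, 3), (4, 16), (6, 5), (6, 14), (9, 7), (9, 12), (10, 9), (10, 10), (15, 8), (15, 11)}; affine count = 12; |E(F_19)| = 13.

Discriminant check: Δ ∝ 4a³ + 27b² = 4·8³ + 27·8² = 4·512 + 27·64 ≡ 14 (mod 19). Nonzero ⇒ E is nonsingular.
For each x ∈ F_19, compute rhs = x³ + 8·x + 8 mod 19, then count y ∈ F_19 with y² ≡ rhs.
  x = 0: rhs = 8, matching y values: none (0 points).
  x = 1: rhs = 17, matching y values: 6, 13 (2 points).
  x = 2: rhs = 13, matching y values: none (0 points).
  x = 3: rhs = 2, matching y values: none (0 points).
  x = 4: rhs = 9, matching y values: 3, 16 (2 points).
  x = 5: rhs = 2, matching y values: none (0 points).
  x = 6: rhs = 6, matching y values: 5, 14 (2 points).
  x = 7: rhs = 8, matching y values: none (0 points).
  x = 8: rhs = 14, matching y values: none (0 points).
  x = 9: rhs = 11, matching y values: 7, 12 (2 points).
  x = 10: rhs = 5, matching y values: 9, 10 (2 points).
  x = 11: rhs = 2, matching y values: none (0 points).
  x = 12: rhs = 8, matching y values: none (0 points).
  x = 13: rhs = 10, matching y values: none (0 points).
  x = 14: rhs = 14, matching y values: none (0 points).
  x = 15: rhs = 7, matching y values: 8, 11 (2 points).
  x = 16: rhs = 14, matching y values: none (0 points).
  x = 17: rhs = 3, matching y values: none (0 points).
  x = 18: rhs = 18, matching y values: none (0 points).
Total affine count: 12.
Full point count |E(F_19)| = 12 + 1 = 13.
Hasse bound: |13 − (19+1)| = |-7| = 7 ≤ 2√19 ≈ 8.7178 ✓.


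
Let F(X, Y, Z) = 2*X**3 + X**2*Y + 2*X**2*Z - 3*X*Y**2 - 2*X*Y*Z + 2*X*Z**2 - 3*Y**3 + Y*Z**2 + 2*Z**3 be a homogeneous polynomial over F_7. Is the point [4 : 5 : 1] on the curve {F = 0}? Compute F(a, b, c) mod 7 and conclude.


F(4,5,1) ≡ 2 (mod 7); P is NOT on the curve.

Evaluate F(4, 5, 1) term-by-term (mod 7).
  2*X**3 ↦ 2·64·1·1 = 128
  X**2*Y ↦ 1·16·5·1 = 80
  2*X**2*Z ↦ 2·16·1·1 = 32
  -3*X*Y**2 ↦ -3·4·25·1 = -300
  -2*X*Y*Z ↦ -2·4·5·1 = -40
  2*X*Z**2 ↦ 2·4·1·1 = 8
  -3*Y**3 ↦ -3·1·125·1 = -375
  Y*Z**2 ↦ 1·1·5·1 = 5
  2*Z**3 ↦ 2·1·1·1 = 2
Sum: F(4, 5, 1) = (128) + (80) + (32) + (-300) + (-40) + (8) + (-375) + (5) + (2) = -460.
Reducing mod 7: -460 ≡ 2 (mod 7).
Since F(a, b, c) ≡ 2 ≠ 0 (mod 7), P does NOT lie on the curve.


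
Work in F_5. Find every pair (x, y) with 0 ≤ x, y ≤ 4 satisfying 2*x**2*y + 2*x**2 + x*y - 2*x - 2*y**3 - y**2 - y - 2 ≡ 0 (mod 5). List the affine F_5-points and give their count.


Affine F_5-points: {(0, 4), (2, 2), (3, 0), (3, 2)}; count = 4.

For each of the 25 pairs (x, y) ∈ F_5², evaluate f(x, y) mod 5. Record the zeros.
  x = 0: [0↦3, 1↦4, 2↦1, 3↦2, 4↦0]  zeros at y ∈ {4}
  x = 1: [0↦3, 1↦2, 2↦2, 3↦1, 4↦2]  zeros at y ∈ ∅
  x = 2: [0↦2, 1↦3, 2↦0, 3↦1, 4↦4]  zeros at y ∈ {2}
  x = 3: [0↦0, 1↦2, 2↦0, 3↦2, 4↦1]  zeros at y ∈ {0, 2}
  x = 4: [0↦2, 1↦4, 2↦2, 3↦4, 4↦3]  zeros at y ∈ ∅
Collecting zeros: affine points = {(0, 4), (2, 2), (3, 0), (3, 2)}.
Total count |C(F_5)_aff| = 4.


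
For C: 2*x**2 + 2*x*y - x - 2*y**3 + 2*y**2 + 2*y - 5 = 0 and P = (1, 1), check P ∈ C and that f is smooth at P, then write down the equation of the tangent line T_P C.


Tangent line at P: 5*x + 2*y - 7 = 0.

Step 1: f(1, 1) = 0, so P lies on C.
Step 2: partial derivatives
  f_x(x, y) = 4*x + 2*y - 1, f_y(x, y) = 2*x - 6*y**2 + 4*y + 2.
  f_x(P) = 5, f_y(P) = 2 (gradient nonzero, so P is smooth).
Step 3: tangent line at P: 5·(x − 1) + 2·(y − 1) = 0.
Expanding: 5*x + 2*y - 7 = 0.


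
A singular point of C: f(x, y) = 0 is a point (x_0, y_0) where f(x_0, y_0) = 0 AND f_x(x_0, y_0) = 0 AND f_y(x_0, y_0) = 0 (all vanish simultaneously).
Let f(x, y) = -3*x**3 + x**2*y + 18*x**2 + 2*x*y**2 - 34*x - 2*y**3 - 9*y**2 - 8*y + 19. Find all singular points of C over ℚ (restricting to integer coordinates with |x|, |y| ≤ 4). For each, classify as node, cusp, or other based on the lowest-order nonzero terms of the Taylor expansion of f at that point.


Singular points: {(2, -1)}; classification: node.

Compute partial derivatives:
  f_x = -9*x**2 + 2*x*y + 36*x + 2*y**2 - 34.
  f_y = x**2 + 4*x*y - 6*y**2 - 18*y - 8.
Scan x_0 ∈ {−4, ..., 4}. For each x_0, f_y(x_0, y) is a polynomial in y; find its integer roots y ∈ {−4, ..., 4}, then test f_x and f at those candidates.
  x = -4: f_y(-4, y) = -6*y**2 - 34*y + 8; no integer root y with |y| ≤ 4.
  x = -3: f_y(-3, y) = -6*y**2 - 30*y + 1; no integer root y with |y| ≤ 4.
  x = -2: f_y(-2, y) = -6*y**2 - 26*y - 4; no integer root y with |y| ≤ 4.
  x = -1: f_y(-1, y) = -6*y**2 - 22*y - 7; no integer root y with |y| ≤ 4.
  x = 0: f_y(0, y) = -6*y**2 - 18*y - 8; no integer root y with |y| ≤ 4.
  x = 1: f_y(1, y) = -6*y**2 - 14*y - 7; no integer root y with |y| ≤ 4.
  x = 2: f_y(2, y) = -6*y**2 - 10*y - 4; vanishes at y ∈ {-1}. (2, -1): f_x = 0, f = 0 — SINGULAR.
  x = 3: f_y(3, y) = -6*y**2 - 6*y + 1; no integer root y with |y| ≤ 4.
  x = 4: f_y(4, y) = -6*y**2 - 2*y + 8; vanishes at y ∈ {1}. (4, 1): f_x = -24 ≠ 0.
Only singular point on the grid: (2, -1).
Classify: substitute x = 2 + u, y = -1 + v and expand: f = -3*u**3 + u**2*v - u**2 + 2*u*v**2 - 2*v**3 + v**2.
No constant or linear terms (consistent with a singular point). Quadratic part: -u**2 + v**2. Cubic part: -3*u**3 + u**2*v + 2*u*v**2 - 2*v**3.
The quadratic part v**2 - u**2 = (v − u)(v + u) splits into two distinct linear factors, so there are two distinct tangent lines y − -1 = ±(x − 2) — this is a node (ordinary double point).
Classification: node.


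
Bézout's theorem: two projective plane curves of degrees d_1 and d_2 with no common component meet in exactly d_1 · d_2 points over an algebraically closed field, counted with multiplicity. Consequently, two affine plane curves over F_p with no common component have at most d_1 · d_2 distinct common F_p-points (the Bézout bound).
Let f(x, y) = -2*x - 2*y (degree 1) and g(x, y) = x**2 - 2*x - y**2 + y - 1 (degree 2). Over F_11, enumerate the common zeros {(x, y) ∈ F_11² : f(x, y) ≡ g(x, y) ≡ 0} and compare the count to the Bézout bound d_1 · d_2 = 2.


Common zeros: {(7, 4)}; count = 1; Bézout bound = 2.

deg(f) = 1, deg(g) = 2, so Bézout bound = 2.
Scan x ∈ F_11. For each x, list the y ∈ F_11 with f(x, y) ≡ 0 and those with g(x, y) ≡ 0 (mod 11); the common zeros in that column are the intersection.
  x = 0: f ≡ 0 at y ∈ {0}; g ≡ 0 at y ∈ ∅; common: ∅.
  x = 1: f ≡ 0 at y ∈ {10}; g ≡ 0 at y ∈ {5, 7}; common: ∅.
  x = 2: f ≡ 0 at y ∈ {9}; g ≡ 0 at y ∈ ∅; common: ∅.
  x = 3: f ≡ 0 at y ∈ {8}; g ≡ 0 at y ∈ {2, 10}; common: ∅.
  x = 4: f ≡ 0 at y ∈ {7}; g ≡ 0 at y ∈ ∅; common: ∅.
  x = 5: f ≡ 0 at y ∈ {6}; g ≡ 0 at y ∈ ∅; common: ∅.
  x = 6: f ≡ 0 at y ∈ {5}; g ≡ 0 at y ∈ {4, 8}; common: ∅.
  x = 7: f ≡ 0 at y ∈ {4}; g ≡ 0 at y ∈ {4, 8}; common: {4}.
  x = 8: f ≡ 0 at y ∈ {3}; g ≡ 0 at y ∈ ∅; common: ∅.
  x = 9: f ≡ 0 at y ∈ {2}; g ≡ 0 at y ∈ ∅; common: ∅.
  x = 10: f ≡ 0 at y ∈ {1}; g ≡ 0 at y ∈ {2, 10}; common: ∅.
Collecting: common zeros = {(7, 4)}, so the count is 1.
Comparison with the Bézout bound: 1 ≤ 2 = deg(f)·deg(g), as expected for curves with no common component (the affine F_11-count falls short of the bound because intersections may lie at infinity, over extension fields, or carry multiplicity).


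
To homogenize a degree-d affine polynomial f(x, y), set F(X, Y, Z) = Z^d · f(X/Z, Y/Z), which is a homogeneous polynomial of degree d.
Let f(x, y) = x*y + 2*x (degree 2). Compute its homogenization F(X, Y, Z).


F(X, Y, Z) = X*Y + 2*X*Z

deg(f) = 2.
Substitute x = X/Z, y = Y/Z into f, then multiply by Z^2.
  monomial 1·x^1·y^1 ↦ 1·X^1·Y^1·Z^0.
  monomial 2·x^1·y^0 ↦ 2·X^1·Y^0·Z^1.
Collecting: F(X, Y, Z) = X*Y + 2*X*Z.


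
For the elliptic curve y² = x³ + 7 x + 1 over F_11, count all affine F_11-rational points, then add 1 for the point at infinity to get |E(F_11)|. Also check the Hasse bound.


Affine points = {(0, 1), (0, 10), (1, 3), (1, 8), (2, 1), (2, 10), (3, 4), (3, 7), (4, 4), (4, 7), (9, 1), (9, 10), (10, 2), (10, 9)}; affine count = 14; |E(F_11)| = 15.

Discriminant check: Δ ∝ 4a³ + 27b² = 4·7³ + 27·1² = 4·343 + 27·1 ≡ 2 (mod 11). Nonzero ⇒ E is nonsingular.
For each x ∈ F_11, compute rhs = x³ + 7·x + 1 mod 11, then count y ∈ F_11 with y² ≡ rhs.
  x = 0: rhs = 1, matching y values: 1, 10 (2 points).
  x = 1: rhs = 9, matching y values: 3, 8 (2 points).
  x = 2: rhs = 1, matching y values: 1, 10 (2 points).
  x = 3: rhs = 5, matching y values: 4, 7 (2 points).
  x = 4: rhs = 5, matching y values: 4, 7 (2 points).
  x = 5: rhs = 7, matching y values: none (0 points).
  x = 6: rhs = 6, matching y values: none (0 points).
  x = 7: rhs = 8, matching y values: none (0 points).
  x = 8: rhs = 8, matching y values: none (0 points).
  x = 9: rhs = 1, matching y values: 1, 10 (2 points).
  x = 10: rhs = 4, matching y values: 2, 9 (2 points).
Total affine count: 14.
Full point count |E(F_11)| = 14 + 1 = 15.
Hasse bound: |15 − (11+1)| = |3| = 3 ≤ 2√11 ≈ 6.6332 ✓.


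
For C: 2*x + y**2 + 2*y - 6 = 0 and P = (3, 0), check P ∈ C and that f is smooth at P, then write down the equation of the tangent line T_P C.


Tangent line at P: 2*x + 2*y - 6 = 0.

Step 1: f(3, 0) = 0, so P lies on C.
Step 2: partial derivatives
  f_x(x, y) = 2, f_y(x, y) = 2*y + 2.
  f_x(P) = 2, f_y(P) = 2 (gradient nonzero, so P is smooth).
Step 3: tangent line at P: 2·(x − 3) + 2·(y − 0) = 0.
Expanding: 2*x + 2*y - 6 = 0.


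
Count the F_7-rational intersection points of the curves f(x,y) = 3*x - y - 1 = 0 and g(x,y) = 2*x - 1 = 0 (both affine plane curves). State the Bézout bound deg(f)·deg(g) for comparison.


Common zeros: {(4, 4)}; count = 1; Bézout bound = 1.

deg(f) = 1, deg(g) = 1, so Bézout bound = 1.
Scan x ∈ F_7. For each x, list the y ∈ F_7 with f(x, y) ≡ 0 and those with g(x, y) ≡ 0 (mod 7); the common zeros in that column are the intersection.
  x = 0: f ≡ 0 at y ∈ {6}; g ≡ 0 at y ∈ ∅; common: ∅.
  x = 1: f ≡ 0 at y ∈ {2}; g ≡ 0 at y ∈ ∅; common: ∅.
  x = 2: f ≡ 0 at y ∈ {5}; g ≡ 0 at y ∈ ∅; common: ∅.
  x = 3: f ≡ 0 at y ∈ {1}; g ≡ 0 at y ∈ ∅; common: ∅.
  x = 4: f ≡ 0 at y ∈ {4}; g ≡ 0 at y ∈ {0, 1, 2, 3, 4, 5, 6}; common: {4}.
  x = 5: f ≡ 0 at y ∈ {0}; g ≡ 0 at y ∈ ∅; common: ∅.
  x = 6: f ≡ 0 at y ∈ {3}; g ≡ 0 at y ∈ ∅; common: ∅.
Collecting: common zeros = {(4, 4)}, so the count is 1.
Comparison with the Bézout bound: 1 ≤ 1 = deg(f)·deg(g), as expected for curves with no common component (the bound is attained).


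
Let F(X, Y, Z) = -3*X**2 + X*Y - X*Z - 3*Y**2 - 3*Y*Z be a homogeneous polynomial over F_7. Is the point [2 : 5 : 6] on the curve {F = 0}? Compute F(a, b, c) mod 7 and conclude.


F(2,5,6) ≡ 3 (mod 7); P is NOT on the curve.

Evaluate F(2, 5, 6) term-by-term (mod 7).
  -3*X**2 ↦ -3·4·1·1 = -12
  X*Y ↦ 1·2·5·1 = 10
  -X*Z ↦ -1·2·1·6 = -12
  -3*Y**2 ↦ -3·1·25·1 = -75
  -3*Y*Z ↦ -3·1·5·6 = -90
Sum: F(2, 5, 6) = (-12) + (10) + (-12) + (-75) + (-90) = -179.
Reducing mod 7: -179 ≡ 3 (mod 7).
Since F(a, b, c) ≡ 3 ≠ 0 (mod 7), P does NOT lie on the curve.


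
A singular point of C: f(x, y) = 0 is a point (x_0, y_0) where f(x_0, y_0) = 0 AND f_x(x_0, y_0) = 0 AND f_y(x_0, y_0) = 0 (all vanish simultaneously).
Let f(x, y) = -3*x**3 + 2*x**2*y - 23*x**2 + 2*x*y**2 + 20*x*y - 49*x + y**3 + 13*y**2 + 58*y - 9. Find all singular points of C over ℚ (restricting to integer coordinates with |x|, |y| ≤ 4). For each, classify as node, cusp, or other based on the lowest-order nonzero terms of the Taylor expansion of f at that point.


Singular points: {(-3, -2)}; classification: cusp.

Compute partial derivatives:
  f_x = -9*x**2 + 4*x*y - 46*x + 2*y**2 + 20*y - 49.
  f_y = 2*x**2 + 4*x*y + 20*x + 3*y**2 + 26*y + 58.
Scan x_0 ∈ {−4, ..., 4}. For each x_0, f_y(x_0, y) is a polynomial in y; find its integer roots y ∈ {−4, ..., 4}, then test f_x and f at those candidates.
  x = -4: f_y(-4, y) = 3*y**2 + 10*y + 10; no integer root y with |y| ≤ 4.
  x = -3: f_y(-3, y) = 3*y**2 + 14*y + 16; vanishes at y ∈ {-2}. (-3, -2): f_x = 0, f = 0 — SINGULAR.
  x = -2: f_y(-2, y) = 3*y**2 + 18*y + 26; no integer root y with |y| ≤ 4.
  x = -1: f_y(-1, y) = 3*y**2 + 22*y + 40; vanishes at y ∈ {-4}. (-1, -4): f_x = -44 ≠ 0.
  x = 0: f_y(0, y) = 3*y**2 + 26*y + 58; no integer root y with |y| ≤ 4.
  x = 1: f_y(1, y) = 3*y**2 + 30*y + 80; no integer root y with |y| ≤ 4.
  x = 2: f_y(2, y) = 3*y**2 + 34*y + 106; no integer root y with |y| ≤ 4.
  x = 3: f_y(3, y) = 3*y**2 + 38*y + 136; no integer root y with |y| ≤ 4.
  x = 4: f_y(4, y) = 3*y**2 + 42*y + 170; no integer root y with |y| ≤ 4.
Only singular point on the grid: (-3, -2).
Classify: substitute x = -3 + u, y = -2 + v and expand: f = -3*u**3 + 2*u**2*v + 2*u*v**2 + v**3 + v**2.
No constant or linear terms (consistent with a singular point). Quadratic part: v**2. Cubic part: -3*u**3 + 2*u**2*v + 2*u*v**2 + v**3.
The quadratic part v**2 is a perfect square, so there is a single (double) tangent line v = 0, i.e. y = -2. Restricting the cubic part to that line (v = 0) leaves -3*u**3 ≠ 0, so f is not divisible by v and the branch is v² ≈ 3*u**3 to lowest order — this is a cusp.
Classification: cusp.


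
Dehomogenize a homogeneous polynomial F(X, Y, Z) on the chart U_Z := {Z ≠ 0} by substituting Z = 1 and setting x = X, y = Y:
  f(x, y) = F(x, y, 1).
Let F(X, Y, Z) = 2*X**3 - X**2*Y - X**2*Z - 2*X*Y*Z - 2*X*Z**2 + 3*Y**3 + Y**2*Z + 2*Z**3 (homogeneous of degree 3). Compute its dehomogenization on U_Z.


f(x, y) = 2*x**3 - x**2*y - x**2 - 2*x*y - 2*x + 3*y**3 + y**2 + 2

On U_Z we set Z = 1. Each monomial c·X^i·Y^j·Z^k in F becomes c·x^i·y^j·1^k = c·x^i·y^j.
Substituting Z = 1: F(X, Y, 1) = 2*x**3 - x**2*y - x**2 - 2*x*y - 2*x + 3*y**3 + y**2 + 2.
Note: deg(f) ≤ deg(F) = 3; strict inequality happens when F is divisible by Z (lost terms).


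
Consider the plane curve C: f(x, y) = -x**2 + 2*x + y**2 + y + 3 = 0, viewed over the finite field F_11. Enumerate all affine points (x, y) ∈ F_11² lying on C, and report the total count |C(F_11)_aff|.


Affine F_11-points: {(0, 5), (2, 5), (3, 0), (3, 10), (5, 3), (5, 7), (8, 3), (8, 7), (10, 0), (10, 10)}; count = 10.

For each of the 121 pairs (x, y) ∈ F_11², evaluate f(x, y) mod 11. Record the zeros.
  x = 0: [0↦3, 1↦5, 2↦9, 3↦4, 4↦1, 5↦0, 6↦1, 7↦4, 8↦9, 9↦5, 10↦3]  zeros at y ∈ {5}
  x = 1: [0↦4, 1↦6, 2↦10, 3↦5, 4↦2, 5↦1, 6↦2, 7↦5, 8↦10, 9↦6, 10↦4]  zeros at y ∈ ∅
  x = 2: [0↦3, 1↦5, 2↦9, 3↦4, 4↦1, 5↦0, 6↦1, 7↦4, 8↦9, 9↦5, 10↦3]  zeros at y ∈ {5}
  x = 3: [0↦0, 1↦2, 2↦6, 3↦1, 4↦9, 5↦8, 6↦9, 7↦1, 8↦6, 9↦2, 10↦0]  zeros at y ∈ {0, 10}
  x = 4: [0↦6, 1↦8, 2↦1, 3↦7, 4↦4, 5↦3, 6↦4, 7↦7, 8↦1, 9↦8, 10↦6]  zeros at y ∈ ∅
  x = 5: [0↦10, 1↦1, 2↦5, 3↦0, 4↦8, 5↦7, 6↦8, 7↦0, 8↦5, 9↦1, 10↦10]  zeros at y ∈ {3, 7}
  x = 6: [0↦1, 1↦3, 2↦7, 3↦2, 4↦10, 5↦9, 6↦10, 7↦2, 8↦7, 9↦3, 10↦1]  zeros at y ∈ ∅
  x = 7: [0↦1, 1↦3, 2↦7, 3↦2, 4↦10, 5↦9, 6↦10, 7↦2, 8↦7, 9↦3, 10↦1]  zeros at y ∈ ∅
  x = 8: [0↦10, 1↦1, 2↦5, 3↦0, 4↦8, 5↦7, 6↦8, 7↦0, 8↦5, 9↦1, 10↦10]  zeros at y ∈ {3, 7}
  x = 9: [0↦6, 1↦8, 2↦1, 3↦7, 4↦4, 5↦3, 6↦4, 7↦7, 8↦1, 9↦8, 10↦6]  zeros at y ∈ ∅
  x = 10: [0↦0, 1↦2, 2↦6, 3↦1, 4↦9, 5↦8, 6↦9, 7↦1, 8↦6, 9↦2, 10↦0]  zeros at y ∈ {0, 10}
Collecting zeros: affine points = {(0, 5), (2, 5), (3, 0), (3, 10), (5, 3), (5, 7), (8, 3), (8, 7), (10, 0), (10, 10)}.
Total count |C(F_11)_aff| = 10.


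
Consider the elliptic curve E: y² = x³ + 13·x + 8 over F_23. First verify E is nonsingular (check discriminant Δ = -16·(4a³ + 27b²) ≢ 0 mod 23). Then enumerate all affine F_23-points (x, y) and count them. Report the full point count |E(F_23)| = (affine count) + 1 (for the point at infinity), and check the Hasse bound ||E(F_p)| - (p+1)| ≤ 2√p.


Affine points = {(0, 10), (0, 13), (4, 3), (4, 20), (6, 7), (6, 16), (8, 7), (8, 16), (9, 7), (9, 16), (12, 11), (12, 12), (14, 6), (14, 17), (15, 6), (15, 17), (17, 6), (17, 17), (18, 5), (18, 18)}; affine count = 20; |E(F_23)| = 21.

Discriminant check: Δ ∝ 4a³ + 27b² = 4·13³ + 27·8² = 4·2197 + 27·64 ≡ 5 (mod 23). Nonzero ⇒ E is nonsingular.
For each x ∈ F_23, compute rhs = x³ + 13·x + 8 mod 23, then count y ∈ F_23 with y² ≡ rhs.
  x = 0: rhs = 8, matching y values: 10, 13 (2 points).
  x = 1: rhs = 22, matching y values: none (0 points).
  x = 2: rhs = 19, matching y values: none (0 points).
  x = 3: rhs = 5, matching y values: none (0 points).
  x = 4: rhs = 9, matching y values: 3, 20 (2 points).
  x = 5: rhs = 14, matching y values: none (0 points).
  x = 6: rhs = 3, matching y values: 7, 16 (2 points).
  x = 7: rhs = 5, matching y values: none (0 points).
  x = 8: rhs = 3, matching y values: 7, 16 (2 points).
  x = 9: rhs = 3, matching y values: 7, 16 (2 points).
  x = 10: rhs = 11, matching y values: none (0 points).
  x = 11: rhs = 10, matching y values: none (0 points).
  x = 12: rhs = 6, matching y values: 11, 12 (2 points).
  x = 13: rhs = 5, matching y values: none (0 points).
  x = 14: rhs = 13, matching y values: 6, 17 (2 points).
  x = 15: rhs = 13, matching y values: 6, 17 (2 points).
  x = 16: rhs = 11, matching y values: none (0 points).
  x = 17: rhs = 13, matching y values: 6, 17 (2 points).
  x = 18: rhs = 2, matching y values: 5, 18 (2 points).
  x = 19: rhs = 7, matching y values: none (0 points).
  x = 20: rhs = 11, matching y values: none (0 points).
  x = 21: rhs = 20, matching y values: none (0 points).
  x = 22: rhs = 17, matching y values: none (0 points).
Total affine count: 20.
Full point count |E(F_23)| = 20 + 1 = 21.
Hasse bound: |21 − (23+1)| = |-3| = 3 ≤ 2√23 ≈ 9.5917 ✓.


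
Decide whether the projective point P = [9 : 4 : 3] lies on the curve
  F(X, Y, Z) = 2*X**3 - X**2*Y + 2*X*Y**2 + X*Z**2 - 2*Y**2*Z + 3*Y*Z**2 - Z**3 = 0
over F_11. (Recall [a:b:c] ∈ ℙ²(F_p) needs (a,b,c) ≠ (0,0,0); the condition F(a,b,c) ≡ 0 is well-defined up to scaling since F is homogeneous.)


F(9,4,3) ≡ 3 (mod 11); P is NOT on the curve.

Evaluate F(9, 4, 3) term-by-term (mod 11).
  2*X**3 ↦ 2·729·1·1 = 1458
  -X**2*Y ↦ -1·81·4·1 = -324
  2*X*Y**2 ↦ 2·9·16·1 = 288
  X*Z**2 ↦ 1·9·1·9 = 81
  -2*Y**2*Z ↦ -2·1·16·3 = -96
  3*Y*Z**2 ↦ 3·1·4·9 = 108
  -Z**3 ↦ -1·1·1·27 = -27
Sum: F(9, 4, 3) = (1458) + (-324) + (288) + (81) + (-96) + (108) + (-27) = 1488.
Reducing mod 11: 1488 ≡ 3 (mod 11).
Since F(a, b, c) ≡ 3 ≠ 0 (mod 11), P does NOT lie on the curve.


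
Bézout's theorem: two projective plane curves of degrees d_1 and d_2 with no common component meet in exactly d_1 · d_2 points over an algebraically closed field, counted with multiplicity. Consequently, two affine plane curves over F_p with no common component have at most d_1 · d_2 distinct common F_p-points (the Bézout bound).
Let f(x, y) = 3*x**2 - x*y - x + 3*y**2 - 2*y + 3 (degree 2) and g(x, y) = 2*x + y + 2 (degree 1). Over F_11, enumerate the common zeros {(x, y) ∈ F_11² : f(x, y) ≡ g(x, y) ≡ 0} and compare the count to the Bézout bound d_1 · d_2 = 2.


Common zeros: {(4, 1)}; count = 1; Bézout bound = 2.

deg(f) = 2, deg(g) = 1, so Bézout bound = 2.
Scan x ∈ F_11. For each x, list the y ∈ F_11 with f(x, y) ≡ 0 and those with g(x, y) ≡ 0 (mod 11); the common zeros in that column are the intersection.
  x = 0: f ≡ 0 at y ∈ {2, 6}; g ≡ 0 at y ∈ {9}; common: ∅.
  x = 1: f ≡ 0 at y ∈ {2, 10}; g ≡ 0 at y ∈ {7}; common: ∅.
  x = 2: f ≡ 0 at y ∈ {7, 9}; g ≡ 0 at y ∈ {5}; common: ∅.
  x = 3: f ≡ 0 at y ∈ {4, 5}; g ≡ 0 at y ∈ {3}; common: ∅.
  x = 4: f ≡ 0 at y ∈ {1}; g ≡ 0 at y ∈ {1}; common: {1}.
  x = 5: f ≡ 0 at y ∈ {8, 9}; g ≡ 0 at y ∈ {10}; common: ∅.
  x = 6: f ≡ 0 at y ∈ {4, 6}; g ≡ 0 at y ∈ {8}; common: ∅.
  x = 7: f ≡ 0 at y ∈ {0, 3}; g ≡ 0 at y ∈ {6}; common: ∅.
  x = 8: f ≡ 0 at y ∈ {0, 7}; g ≡ 0 at y ∈ {4}; common: ∅.
  x = 9: f ≡ 0 at y ∈ {3, 8}; g ≡ 0 at y ∈ {2}; common: ∅.
  x = 10: f ≡ 0 at y ∈ {5, 10}; g ≡ 0 at y ∈ {0}; common: ∅.
Collecting: common zeros = {(4, 1)}, so the count is 1.
Comparison with the Bézout bound: 1 ≤ 2 = deg(f)·deg(g), as expected for curves with no common component (the affine F_11-count falls short of the bound because intersections may lie at infinity, over extension fields, or carry multiplicity).
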